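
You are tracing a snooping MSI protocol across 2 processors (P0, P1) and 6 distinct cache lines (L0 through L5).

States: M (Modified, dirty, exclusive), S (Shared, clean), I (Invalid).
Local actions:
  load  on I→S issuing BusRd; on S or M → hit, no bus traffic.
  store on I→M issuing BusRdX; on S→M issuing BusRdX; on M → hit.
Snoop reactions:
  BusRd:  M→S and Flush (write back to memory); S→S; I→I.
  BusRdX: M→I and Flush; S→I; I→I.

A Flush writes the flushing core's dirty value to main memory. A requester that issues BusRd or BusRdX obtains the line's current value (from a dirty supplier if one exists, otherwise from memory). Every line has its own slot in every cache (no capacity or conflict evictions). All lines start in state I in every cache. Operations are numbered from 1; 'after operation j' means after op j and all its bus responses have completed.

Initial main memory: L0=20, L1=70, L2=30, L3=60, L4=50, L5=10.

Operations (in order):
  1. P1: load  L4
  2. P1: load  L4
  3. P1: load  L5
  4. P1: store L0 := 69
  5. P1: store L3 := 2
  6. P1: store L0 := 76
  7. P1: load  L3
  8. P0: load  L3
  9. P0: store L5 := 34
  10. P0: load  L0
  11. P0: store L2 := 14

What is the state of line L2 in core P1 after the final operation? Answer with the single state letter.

state = I

  op1 P1: load  L4 → I/S on L4; bus BusRd; mem=50
  op2 P1: load  L4 → I/S on L4; bus (none); mem=50
  op3 P1: load  L5 → I/S on L5; bus BusRd; mem=10
  op4 P1: store L0 := 69 → I/M on L0; bus BusRdX; mem=20
  op5 P1: store L3 := 2 → I/M on L3; bus BusRdX; mem=60
  op6 P1: store L0 := 76 → I/M on L0; bus (none); mem=20
  op7 P1: load  L3 → I/M on L3; bus (none); mem=60
  op8 P0: load  L3 → S/S on L3; bus BusRd Flush; mem=2
  op9 P0: store L5 := 34 → M/I on L5; bus BusRdX; mem=10
  op10 P0: load  L0 → S/S on L0; bus BusRd Flush; mem=76
  op11 P0: store L2 := 14 → M/I on L2; bus BusRdX; mem=30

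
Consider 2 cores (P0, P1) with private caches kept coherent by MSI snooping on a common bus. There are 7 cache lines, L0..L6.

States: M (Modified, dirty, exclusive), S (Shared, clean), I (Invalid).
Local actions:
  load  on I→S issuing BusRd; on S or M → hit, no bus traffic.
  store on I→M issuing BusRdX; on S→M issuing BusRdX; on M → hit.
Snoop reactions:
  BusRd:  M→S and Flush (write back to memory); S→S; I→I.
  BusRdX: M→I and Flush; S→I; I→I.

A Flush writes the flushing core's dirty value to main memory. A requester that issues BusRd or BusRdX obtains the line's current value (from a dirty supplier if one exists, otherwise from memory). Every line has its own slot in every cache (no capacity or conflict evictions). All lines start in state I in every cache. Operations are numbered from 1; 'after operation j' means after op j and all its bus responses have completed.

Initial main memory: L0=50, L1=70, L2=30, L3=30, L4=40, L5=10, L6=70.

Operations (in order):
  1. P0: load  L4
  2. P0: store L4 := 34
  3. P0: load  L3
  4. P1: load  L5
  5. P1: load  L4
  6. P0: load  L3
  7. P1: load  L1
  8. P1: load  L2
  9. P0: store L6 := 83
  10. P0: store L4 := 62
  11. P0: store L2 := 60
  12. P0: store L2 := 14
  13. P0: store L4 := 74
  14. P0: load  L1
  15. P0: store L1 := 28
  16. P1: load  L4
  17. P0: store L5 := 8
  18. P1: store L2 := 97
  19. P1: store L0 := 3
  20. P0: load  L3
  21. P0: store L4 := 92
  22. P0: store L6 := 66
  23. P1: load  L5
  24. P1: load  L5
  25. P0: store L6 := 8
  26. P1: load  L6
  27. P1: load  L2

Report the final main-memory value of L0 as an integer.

memory[L0] = 50

1. P0: load  L4  bus=[BusRd]  L4: P0=S P1=I  mem[L4]=40
2. P0: store L4 := 34  bus=[BusRdX]  L4: P0=M P1=I  mem[L4]=40
3. P0: load  L3  bus=[BusRd]  L3: P0=S P1=I  mem[L3]=30
4. P1: load  L5  bus=[BusRd]  L5: P0=I P1=S  mem[L5]=10
5. P1: load  L4  bus=[BusRd,Flush]  L4: P0=S P1=S  mem[L4]=34
6. P0: load  L3  bus=[-]  L3: P0=S P1=I  mem[L3]=30
7. P1: load  L1  bus=[BusRd]  L1: P0=I P1=S  mem[L1]=70
8. P1: load  L2  bus=[BusRd]  L2: P0=I P1=S  mem[L2]=30
9. P0: store L6 := 83  bus=[BusRdX]  L6: P0=M P1=I  mem[L6]=70
10. P0: store L4 := 62  bus=[BusRdX]  L4: P0=M P1=I  mem[L4]=34
11. P0: store L2 := 60  bus=[BusRdX]  L2: P0=M P1=I  mem[L2]=30
12. P0: store L2 := 14  bus=[-]  L2: P0=M P1=I  mem[L2]=30
13. P0: store L4 := 74  bus=[-]  L4: P0=M P1=I  mem[L4]=34
14. P0: load  L1  bus=[BusRd]  L1: P0=S P1=S  mem[L1]=70
15. P0: store L1 := 28  bus=[BusRdX]  L1: P0=M P1=I  mem[L1]=70
16. P1: load  L4  bus=[BusRd,Flush]  L4: P0=S P1=S  mem[L4]=74
17. P0: store L5 := 8  bus=[BusRdX]  L5: P0=M P1=I  mem[L5]=10
18. P1: store L2 := 97  bus=[BusRdX,Flush]  L2: P0=I P1=M  mem[L2]=14
19. P1: store L0 := 3  bus=[BusRdX]  L0: P0=I P1=M  mem[L0]=50
20. P0: load  L3  bus=[-]  L3: P0=S P1=I  mem[L3]=30
21. P0: store L4 := 92  bus=[BusRdX]  L4: P0=M P1=I  mem[L4]=74
22. P0: store L6 := 66  bus=[-]  L6: P0=M P1=I  mem[L6]=70
23. P1: load  L5  bus=[BusRd,Flush]  L5: P0=S P1=S  mem[L5]=8
24. P1: load  L5  bus=[-]  L5: P0=S P1=S  mem[L5]=8
25. P0: store L6 := 8  bus=[-]  L6: P0=M P1=I  mem[L6]=70
26. P1: load  L6  bus=[BusRd,Flush]  L6: P0=S P1=S  mem[L6]=8
27. P1: load  L2  bus=[-]  L2: P0=I P1=M  mem[L2]=14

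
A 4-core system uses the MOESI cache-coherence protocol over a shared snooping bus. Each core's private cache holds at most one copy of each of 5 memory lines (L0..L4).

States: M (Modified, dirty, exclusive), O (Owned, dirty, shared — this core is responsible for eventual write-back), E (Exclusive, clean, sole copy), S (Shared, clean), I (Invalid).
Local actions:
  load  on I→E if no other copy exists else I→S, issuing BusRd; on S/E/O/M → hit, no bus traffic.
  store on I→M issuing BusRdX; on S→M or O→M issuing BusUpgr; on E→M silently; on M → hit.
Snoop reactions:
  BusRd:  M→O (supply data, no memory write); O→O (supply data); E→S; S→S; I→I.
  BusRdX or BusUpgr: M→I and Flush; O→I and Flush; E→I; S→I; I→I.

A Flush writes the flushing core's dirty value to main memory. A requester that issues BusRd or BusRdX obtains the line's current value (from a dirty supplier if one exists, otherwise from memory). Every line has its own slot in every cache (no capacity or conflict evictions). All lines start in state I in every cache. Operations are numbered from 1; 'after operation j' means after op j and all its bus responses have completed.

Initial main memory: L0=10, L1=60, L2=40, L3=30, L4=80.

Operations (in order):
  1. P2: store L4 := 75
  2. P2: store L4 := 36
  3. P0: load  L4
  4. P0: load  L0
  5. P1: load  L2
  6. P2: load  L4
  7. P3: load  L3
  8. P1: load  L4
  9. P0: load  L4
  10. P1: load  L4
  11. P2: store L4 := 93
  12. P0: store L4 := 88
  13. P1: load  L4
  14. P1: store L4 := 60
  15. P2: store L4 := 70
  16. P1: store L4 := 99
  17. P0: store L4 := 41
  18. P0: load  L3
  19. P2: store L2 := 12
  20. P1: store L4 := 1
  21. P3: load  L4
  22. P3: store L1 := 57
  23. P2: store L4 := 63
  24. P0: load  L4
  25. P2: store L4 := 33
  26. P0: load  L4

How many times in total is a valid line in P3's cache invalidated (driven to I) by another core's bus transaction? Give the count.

invalidations = 1

  op1 P2: store L4 := 75 → I/I/M/I on L4; bus BusRdX; mem=80
  op2 P2: store L4 := 36 → I/I/M/I on L4; bus (none); mem=80
  op3 P0: load  L4 → S/I/O/I on L4; bus BusRd; mem=80
  op4 P0: load  L0 → E/I/I/I on L0; bus BusRd; mem=10
  op5 P1: load  L2 → I/E/I/I on L2; bus BusRd; mem=40
  op6 P2: load  L4 → S/I/O/I on L4; bus (none); mem=80
  op7 P3: load  L3 → I/I/I/E on L3; bus BusRd; mem=30
  op8 P1: load  L4 → S/S/O/I on L4; bus BusRd; mem=80
  op9 P0: load  L4 → S/S/O/I on L4; bus (none); mem=80
  op10 P1: load  L4 → S/S/O/I on L4; bus (none); mem=80
  op11 P2: store L4 := 93 → I/I/M/I on L4; bus BusUpgr; mem=80
  op12 P0: store L4 := 88 → M/I/I/I on L4; bus BusRdX Flush; mem=93
  op13 P1: load  L4 → O/S/I/I on L4; bus BusRd; mem=93
  op14 P1: store L4 := 60 → I/M/I/I on L4; bus BusUpgr Flush; mem=88
  op15 P2: store L4 := 70 → I/I/M/I on L4; bus BusRdX Flush; mem=60
  op16 P1: store L4 := 99 → I/M/I/I on L4; bus BusRdX Flush; mem=70
  op17 P0: store L4 := 41 → M/I/I/I on L4; bus BusRdX Flush; mem=99
  op18 P0: load  L3 → S/I/I/S on L3; bus BusRd; mem=30
  op19 P2: store L2 := 12 → I/I/M/I on L2; bus BusRdX; mem=40
  op20 P1: store L4 := 1 → I/M/I/I on L4; bus BusRdX Flush; mem=41
  op21 P3: load  L4 → I/O/I/S on L4; bus BusRd; mem=41
  op22 P3: store L1 := 57 → I/I/I/M on L1; bus BusRdX; mem=60
  op23 P2: store L4 := 63 → I/I/M/I on L4; bus BusRdX Flush; mem=1
  op24 P0: load  L4 → S/I/O/I on L4; bus BusRd; mem=1
  op25 P2: store L4 := 33 → I/I/M/I on L4; bus BusUpgr; mem=1
  op26 P0: load  L4 → S/I/O/I on L4; bus BusRd; mem=1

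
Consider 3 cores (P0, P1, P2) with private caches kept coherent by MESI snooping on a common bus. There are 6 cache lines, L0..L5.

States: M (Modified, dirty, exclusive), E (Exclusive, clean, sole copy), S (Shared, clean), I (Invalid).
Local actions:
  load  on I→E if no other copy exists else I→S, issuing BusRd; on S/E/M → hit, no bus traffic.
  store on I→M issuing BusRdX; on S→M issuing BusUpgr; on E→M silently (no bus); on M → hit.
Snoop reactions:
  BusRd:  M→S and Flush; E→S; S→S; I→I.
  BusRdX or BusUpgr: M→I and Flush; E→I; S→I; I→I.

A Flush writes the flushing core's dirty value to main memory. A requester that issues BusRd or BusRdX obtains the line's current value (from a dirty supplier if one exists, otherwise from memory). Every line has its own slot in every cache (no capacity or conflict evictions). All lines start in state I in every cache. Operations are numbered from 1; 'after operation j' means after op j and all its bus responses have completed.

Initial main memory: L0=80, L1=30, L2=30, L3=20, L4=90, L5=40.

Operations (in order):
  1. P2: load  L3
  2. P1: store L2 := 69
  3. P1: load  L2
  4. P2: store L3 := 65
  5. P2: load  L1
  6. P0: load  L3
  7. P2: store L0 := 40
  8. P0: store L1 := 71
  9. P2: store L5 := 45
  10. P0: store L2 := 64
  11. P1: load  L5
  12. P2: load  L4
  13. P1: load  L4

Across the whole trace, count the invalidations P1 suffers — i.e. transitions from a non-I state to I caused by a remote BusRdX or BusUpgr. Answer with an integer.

step 1: P2: load  L3  ⟶  IIE  (L3)  txn=BusRd  M[L3]=20
step 2: P1: store L2 := 69  ⟶  IMI  (L2)  txn=BusRdX  M[L2]=30
step 3: P1: load  L2  ⟶  IMI  (L2)  txn=∅  M[L2]=30
step 4: P2: store L3 := 65  ⟶  IIM  (L3)  txn=∅  M[L3]=20
step 5: P2: load  L1  ⟶  IIE  (L1)  txn=BusRd  M[L1]=30
step 6: P0: load  L3  ⟶  SIS  (L3)  txn=BusRd+Flush  M[L3]=65
step 7: P2: store L0 := 40  ⟶  IIM  (L0)  txn=BusRdX  M[L0]=80
step 8: P0: store L1 := 71  ⟶  MII  (L1)  txn=BusRdX  M[L1]=30
step 9: P2: store L5 := 45  ⟶  IIM  (L5)  txn=BusRdX  M[L5]=40
step 10: P0: store L2 := 64  ⟶  MII  (L2)  txn=BusRdX+Flush  M[L2]=69
step 11: P1: load  L5  ⟶  ISS  (L5)  txn=BusRd+Flush  M[L5]=45
step 12: P2: load  L4  ⟶  IIE  (L4)  txn=BusRd  M[L4]=90
step 13: P1: load  L4  ⟶  ISS  (L4)  txn=BusRd  M[L4]=90

invalidations = 1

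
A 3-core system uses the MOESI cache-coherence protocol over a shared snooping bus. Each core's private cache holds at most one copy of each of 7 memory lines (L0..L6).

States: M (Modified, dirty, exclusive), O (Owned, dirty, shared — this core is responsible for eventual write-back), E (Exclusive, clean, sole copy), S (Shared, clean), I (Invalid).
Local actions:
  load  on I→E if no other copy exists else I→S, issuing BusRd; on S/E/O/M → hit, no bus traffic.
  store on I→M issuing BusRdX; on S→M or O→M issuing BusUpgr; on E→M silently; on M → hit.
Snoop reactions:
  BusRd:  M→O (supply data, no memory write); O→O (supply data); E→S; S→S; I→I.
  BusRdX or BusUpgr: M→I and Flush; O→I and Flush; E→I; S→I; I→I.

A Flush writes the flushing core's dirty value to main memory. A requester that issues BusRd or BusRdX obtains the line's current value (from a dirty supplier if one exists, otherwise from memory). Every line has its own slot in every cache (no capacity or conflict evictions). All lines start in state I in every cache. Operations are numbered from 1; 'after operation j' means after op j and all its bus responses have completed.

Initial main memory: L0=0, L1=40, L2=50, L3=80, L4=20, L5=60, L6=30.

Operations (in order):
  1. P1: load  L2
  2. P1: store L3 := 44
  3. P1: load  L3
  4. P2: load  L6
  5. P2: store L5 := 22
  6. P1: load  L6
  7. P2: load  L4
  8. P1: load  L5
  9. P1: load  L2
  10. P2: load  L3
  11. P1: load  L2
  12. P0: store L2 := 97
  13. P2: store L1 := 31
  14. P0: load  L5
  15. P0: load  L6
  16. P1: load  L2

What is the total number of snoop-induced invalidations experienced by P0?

[1] P1: load  L2 | P0:I, P1:E(50), P2:I | bus: BusRd
[2] P1: store L3 := 44 | P0:I, P1:M(44), P2:I | bus: BusRdX
[3] P1: load  L3 | P0:I, P1:M(44), P2:I | bus: none
[4] P2: load  L6 | P0:I, P1:I, P2:E(30) | bus: BusRd
[5] P2: store L5 := 22 | P0:I, P1:I, P2:M(22) | bus: BusRdX
[6] P1: load  L6 | P0:I, P1:S(30), P2:S(30) | bus: BusRd
[7] P2: load  L4 | P0:I, P1:I, P2:E(20) | bus: BusRd
[8] P1: load  L5 | P0:I, P1:S(22), P2:O(22) | bus: BusRd
[9] P1: load  L2 | P0:I, P1:E(50), P2:I | bus: none
[10] P2: load  L3 | P0:I, P1:O(44), P2:S(44) | bus: BusRd
[11] P1: load  L2 | P0:I, P1:E(50), P2:I | bus: none
[12] P0: store L2 := 97 | P0:M(97), P1:I, P2:I | bus: BusRdX
[13] P2: store L1 := 31 | P0:I, P1:I, P2:M(31) | bus: BusRdX
[14] P0: load  L5 | P0:S(22), P1:S(22), P2:O(22) | bus: BusRd
[15] P0: load  L6 | P0:S(30), P1:S(30), P2:S(30) | bus: BusRd
[16] P1: load  L2 | P0:O(97), P1:S(97), P2:I | bus: BusRd

invalidations = 0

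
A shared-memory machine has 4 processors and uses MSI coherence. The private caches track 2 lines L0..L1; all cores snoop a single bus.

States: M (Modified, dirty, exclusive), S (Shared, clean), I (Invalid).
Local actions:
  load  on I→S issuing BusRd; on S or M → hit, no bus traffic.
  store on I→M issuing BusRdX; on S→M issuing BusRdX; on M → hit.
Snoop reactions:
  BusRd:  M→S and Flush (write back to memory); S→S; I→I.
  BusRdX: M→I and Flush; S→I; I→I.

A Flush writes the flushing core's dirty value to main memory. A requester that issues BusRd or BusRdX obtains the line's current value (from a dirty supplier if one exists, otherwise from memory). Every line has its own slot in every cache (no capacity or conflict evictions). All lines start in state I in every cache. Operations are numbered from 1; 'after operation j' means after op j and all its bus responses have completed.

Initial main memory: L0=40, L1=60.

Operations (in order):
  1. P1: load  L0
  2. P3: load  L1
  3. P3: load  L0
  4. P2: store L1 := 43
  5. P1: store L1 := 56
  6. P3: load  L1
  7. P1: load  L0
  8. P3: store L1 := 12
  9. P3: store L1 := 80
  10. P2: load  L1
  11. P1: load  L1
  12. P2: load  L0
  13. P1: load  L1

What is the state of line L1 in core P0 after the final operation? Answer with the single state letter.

1. P1: load  L0  bus=[BusRd]  L0: P0=I P1=S P2=I P3=I  mem[L0]=40
2. P3: load  L1  bus=[BusRd]  L1: P0=I P1=I P2=I P3=S  mem[L1]=60
3. P3: load  L0  bus=[BusRd]  L0: P0=I P1=S P2=I P3=S  mem[L0]=40
4. P2: store L1 := 43  bus=[BusRdX]  L1: P0=I P1=I P2=M P3=I  mem[L1]=60
5. P1: store L1 := 56  bus=[BusRdX,Flush]  L1: P0=I P1=M P2=I P3=I  mem[L1]=43
6. P3: load  L1  bus=[BusRd,Flush]  L1: P0=I P1=S P2=I P3=S  mem[L1]=56
7. P1: load  L0  bus=[-]  L0: P0=I P1=S P2=I P3=S  mem[L0]=40
8. P3: store L1 := 12  bus=[BusRdX]  L1: P0=I P1=I P2=I P3=M  mem[L1]=56
9. P3: store L1 := 80  bus=[-]  L1: P0=I P1=I P2=I P3=M  mem[L1]=56
10. P2: load  L1  bus=[BusRd,Flush]  L1: P0=I P1=I P2=S P3=S  mem[L1]=80
11. P1: load  L1  bus=[BusRd]  L1: P0=I P1=S P2=S P3=S  mem[L1]=80
12. P2: load  L0  bus=[BusRd]  L0: P0=I P1=S P2=S P3=S  mem[L0]=40
13. P1: load  L1  bus=[-]  L1: P0=I P1=S P2=S P3=S  mem[L1]=80

state = I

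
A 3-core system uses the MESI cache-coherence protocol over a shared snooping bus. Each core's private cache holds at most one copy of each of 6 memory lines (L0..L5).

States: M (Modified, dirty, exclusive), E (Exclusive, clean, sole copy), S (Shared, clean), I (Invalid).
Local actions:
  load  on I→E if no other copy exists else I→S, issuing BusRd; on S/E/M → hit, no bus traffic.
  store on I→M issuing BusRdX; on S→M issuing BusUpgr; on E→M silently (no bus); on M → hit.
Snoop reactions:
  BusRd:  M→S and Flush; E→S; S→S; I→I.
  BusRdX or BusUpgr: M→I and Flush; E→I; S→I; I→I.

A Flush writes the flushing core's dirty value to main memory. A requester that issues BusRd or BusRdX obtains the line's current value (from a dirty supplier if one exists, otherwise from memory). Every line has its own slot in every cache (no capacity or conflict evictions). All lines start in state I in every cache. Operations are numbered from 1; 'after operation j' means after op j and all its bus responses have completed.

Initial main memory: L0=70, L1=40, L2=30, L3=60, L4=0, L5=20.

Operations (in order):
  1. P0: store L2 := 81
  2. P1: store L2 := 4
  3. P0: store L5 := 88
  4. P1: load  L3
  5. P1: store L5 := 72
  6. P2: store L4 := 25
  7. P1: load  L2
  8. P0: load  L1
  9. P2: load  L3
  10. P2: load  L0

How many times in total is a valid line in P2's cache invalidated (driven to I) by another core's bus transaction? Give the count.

invalidations = 0

1. P0: store L2 := 81  bus=[BusRdX]  L2: P0=M P1=I P2=I  mem[L2]=30
2. P1: store L2 := 4  bus=[BusRdX,Flush]  L2: P0=I P1=M P2=I  mem[L2]=81
3. P0: store L5 := 88  bus=[BusRdX]  L5: P0=M P1=I P2=I  mem[L5]=20
4. P1: load  L3  bus=[BusRd]  L3: P0=I P1=E P2=I  mem[L3]=60
5. P1: store L5 := 72  bus=[BusRdX,Flush]  L5: P0=I P1=M P2=I  mem[L5]=88
6. P2: store L4 := 25  bus=[BusRdX]  L4: P0=I P1=I P2=M  mem[L4]=0
7. P1: load  L2  bus=[-]  L2: P0=I P1=M P2=I  mem[L2]=81
8. P0: load  L1  bus=[BusRd]  L1: P0=E P1=I P2=I  mem[L1]=40
9. P2: load  L3  bus=[BusRd]  L3: P0=I P1=S P2=S  mem[L3]=60
10. P2: load  L0  bus=[BusRd]  L0: P0=I P1=I P2=E  mem[L0]=70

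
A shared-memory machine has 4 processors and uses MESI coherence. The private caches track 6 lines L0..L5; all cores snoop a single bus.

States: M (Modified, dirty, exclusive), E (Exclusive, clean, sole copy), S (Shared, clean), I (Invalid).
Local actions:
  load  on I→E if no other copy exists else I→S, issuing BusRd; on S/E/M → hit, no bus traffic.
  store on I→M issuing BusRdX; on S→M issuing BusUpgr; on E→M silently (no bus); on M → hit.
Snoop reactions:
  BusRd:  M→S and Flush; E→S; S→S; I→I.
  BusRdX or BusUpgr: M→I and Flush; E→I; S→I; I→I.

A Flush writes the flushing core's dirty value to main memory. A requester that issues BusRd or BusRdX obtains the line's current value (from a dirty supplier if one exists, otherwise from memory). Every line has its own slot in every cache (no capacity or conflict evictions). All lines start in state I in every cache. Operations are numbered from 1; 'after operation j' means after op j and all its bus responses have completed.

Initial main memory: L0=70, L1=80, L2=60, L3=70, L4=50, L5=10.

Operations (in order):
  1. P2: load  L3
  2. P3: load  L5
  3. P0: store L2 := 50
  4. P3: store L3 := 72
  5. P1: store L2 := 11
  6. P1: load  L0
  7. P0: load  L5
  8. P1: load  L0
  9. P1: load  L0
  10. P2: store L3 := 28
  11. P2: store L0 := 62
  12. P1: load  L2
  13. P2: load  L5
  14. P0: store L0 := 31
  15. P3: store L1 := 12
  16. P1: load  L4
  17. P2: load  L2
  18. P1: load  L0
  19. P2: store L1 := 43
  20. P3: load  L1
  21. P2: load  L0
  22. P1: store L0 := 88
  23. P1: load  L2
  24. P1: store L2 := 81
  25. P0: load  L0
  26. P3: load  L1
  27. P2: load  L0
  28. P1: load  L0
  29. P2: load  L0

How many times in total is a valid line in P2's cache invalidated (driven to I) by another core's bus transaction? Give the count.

invalidations = 4

[1] P2: load  L3 | P0:I, P1:I, P2:E(70), P3:I | bus: BusRd
[2] P3: load  L5 | P0:I, P1:I, P2:I, P3:E(10) | bus: BusRd
[3] P0: store L2 := 50 | P0:M(50), P1:I, P2:I, P3:I | bus: BusRdX
[4] P3: store L3 := 72 | P0:I, P1:I, P2:I, P3:M(72) | bus: BusRdX
[5] P1: store L2 := 11 | P0:I, P1:M(11), P2:I, P3:I | bus: BusRdX,Flush
[6] P1: load  L0 | P0:I, P1:E(70), P2:I, P3:I | bus: BusRd
[7] P0: load  L5 | P0:S(10), P1:I, P2:I, P3:S(10) | bus: BusRd
[8] P1: load  L0 | P0:I, P1:E(70), P2:I, P3:I | bus: none
[9] P1: load  L0 | P0:I, P1:E(70), P2:I, P3:I | bus: none
[10] P2: store L3 := 28 | P0:I, P1:I, P2:M(28), P3:I | bus: BusRdX,Flush
[11] P2: store L0 := 62 | P0:I, P1:I, P2:M(62), P3:I | bus: BusRdX
[12] P1: load  L2 | P0:I, P1:M(11), P2:I, P3:I | bus: none
[13] P2: load  L5 | P0:S(10), P1:I, P2:S(10), P3:S(10) | bus: BusRd
[14] P0: store L0 := 31 | P0:M(31), P1:I, P2:I, P3:I | bus: BusRdX,Flush
[15] P3: store L1 := 12 | P0:I, P1:I, P2:I, P3:M(12) | bus: BusRdX
[16] P1: load  L4 | P0:I, P1:E(50), P2:I, P3:I | bus: BusRd
[17] P2: load  L2 | P0:I, P1:S(11), P2:S(11), P3:I | bus: BusRd,Flush
[18] P1: load  L0 | P0:S(31), P1:S(31), P2:I, P3:I | bus: BusRd,Flush
[19] P2: store L1 := 43 | P0:I, P1:I, P2:M(43), P3:I | bus: BusRdX,Flush
[20] P3: load  L1 | P0:I, P1:I, P2:S(43), P3:S(43) | bus: BusRd,Flush
[21] P2: load  L0 | P0:S(31), P1:S(31), P2:S(31), P3:I | bus: BusRd
[22] P1: store L0 := 88 | P0:I, P1:M(88), P2:I, P3:I | bus: BusUpgr
[23] P1: load  L2 | P0:I, P1:S(11), P2:S(11), P3:I | bus: none
[24] P1: store L2 := 81 | P0:I, P1:M(81), P2:I, P3:I | bus: BusUpgr
[25] P0: load  L0 | P0:S(88), P1:S(88), P2:I, P3:I | bus: BusRd,Flush
[26] P3: load  L1 | P0:I, P1:I, P2:S(43), P3:S(43) | bus: none
[27] P2: load  L0 | P0:S(88), P1:S(88), P2:S(88), P3:I | bus: BusRd
[28] P1: load  L0 | P0:S(88), P1:S(88), P2:S(88), P3:I | bus: none
[29] P2: load  L0 | P0:S(88), P1:S(88), P2:S(88), P3:I | bus: none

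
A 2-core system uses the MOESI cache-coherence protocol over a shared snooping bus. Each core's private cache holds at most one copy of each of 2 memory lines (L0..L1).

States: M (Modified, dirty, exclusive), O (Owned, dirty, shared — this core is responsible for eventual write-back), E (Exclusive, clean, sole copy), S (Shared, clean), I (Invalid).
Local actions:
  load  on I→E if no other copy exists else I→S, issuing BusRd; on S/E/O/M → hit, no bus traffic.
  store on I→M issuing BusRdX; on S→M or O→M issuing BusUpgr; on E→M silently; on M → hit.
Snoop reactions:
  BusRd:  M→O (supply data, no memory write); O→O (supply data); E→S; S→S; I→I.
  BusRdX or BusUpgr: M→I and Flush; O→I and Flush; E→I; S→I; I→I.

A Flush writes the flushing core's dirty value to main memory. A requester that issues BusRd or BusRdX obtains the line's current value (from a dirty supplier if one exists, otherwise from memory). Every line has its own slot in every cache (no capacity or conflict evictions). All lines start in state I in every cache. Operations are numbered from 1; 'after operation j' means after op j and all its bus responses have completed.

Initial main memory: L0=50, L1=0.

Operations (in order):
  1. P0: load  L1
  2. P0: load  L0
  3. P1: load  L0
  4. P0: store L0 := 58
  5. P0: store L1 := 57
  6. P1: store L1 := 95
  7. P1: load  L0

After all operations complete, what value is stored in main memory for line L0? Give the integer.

memory[L0] = 50

[1] P0: load  L1 | P0:E(0), P1:I | bus: BusRd
[2] P0: load  L0 | P0:E(50), P1:I | bus: BusRd
[3] P1: load  L0 | P0:S(50), P1:S(50) | bus: BusRd
[4] P0: store L0 := 58 | P0:M(58), P1:I | bus: BusUpgr
[5] P0: store L1 := 57 | P0:M(57), P1:I | bus: none
[6] P1: store L1 := 95 | P0:I, P1:M(95) | bus: BusRdX,Flush
[7] P1: load  L0 | P0:O(58), P1:S(58) | bus: BusRd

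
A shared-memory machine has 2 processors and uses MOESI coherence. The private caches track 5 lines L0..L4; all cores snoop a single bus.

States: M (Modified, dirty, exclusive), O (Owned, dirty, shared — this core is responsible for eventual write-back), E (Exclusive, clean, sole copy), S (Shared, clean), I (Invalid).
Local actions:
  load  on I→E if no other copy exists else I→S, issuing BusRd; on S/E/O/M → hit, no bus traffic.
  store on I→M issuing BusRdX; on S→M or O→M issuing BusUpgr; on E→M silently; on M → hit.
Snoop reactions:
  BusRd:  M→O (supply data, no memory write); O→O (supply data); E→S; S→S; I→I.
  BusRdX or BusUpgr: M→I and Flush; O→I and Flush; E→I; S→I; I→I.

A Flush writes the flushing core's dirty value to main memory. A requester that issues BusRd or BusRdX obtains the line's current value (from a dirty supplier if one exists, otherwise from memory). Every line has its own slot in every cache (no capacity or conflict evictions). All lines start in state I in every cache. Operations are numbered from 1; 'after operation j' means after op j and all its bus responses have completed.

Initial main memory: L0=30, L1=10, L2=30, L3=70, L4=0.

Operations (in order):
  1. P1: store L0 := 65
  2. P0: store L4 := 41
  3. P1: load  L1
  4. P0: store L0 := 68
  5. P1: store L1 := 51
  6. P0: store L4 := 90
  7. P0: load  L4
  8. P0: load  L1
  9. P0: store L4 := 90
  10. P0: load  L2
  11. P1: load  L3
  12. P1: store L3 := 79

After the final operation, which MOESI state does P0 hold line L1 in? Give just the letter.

  op1 P1: store L0 := 65 → I/M on L0; bus BusRdX; mem=30
  op2 P0: store L4 := 41 → M/I on L4; bus BusRdX; mem=0
  op3 P1: load  L1 → I/E on L1; bus BusRd; mem=10
  op4 P0: store L0 := 68 → M/I on L0; bus BusRdX Flush; mem=65
  op5 P1: store L1 := 51 → I/M on L1; bus (none); mem=10
  op6 P0: store L4 := 90 → M/I on L4; bus (none); mem=0
  op7 P0: load  L4 → M/I on L4; bus (none); mem=0
  op8 P0: load  L1 → S/O on L1; bus BusRd; mem=10
  op9 P0: store L4 := 90 → M/I on L4; bus (none); mem=0
  op10 P0: load  L2 → E/I on L2; bus BusRd; mem=30
  op11 P1: load  L3 → I/E on L3; bus BusRd; mem=70
  op12 P1: store L3 := 79 → I/M on L3; bus (none); mem=70

state = S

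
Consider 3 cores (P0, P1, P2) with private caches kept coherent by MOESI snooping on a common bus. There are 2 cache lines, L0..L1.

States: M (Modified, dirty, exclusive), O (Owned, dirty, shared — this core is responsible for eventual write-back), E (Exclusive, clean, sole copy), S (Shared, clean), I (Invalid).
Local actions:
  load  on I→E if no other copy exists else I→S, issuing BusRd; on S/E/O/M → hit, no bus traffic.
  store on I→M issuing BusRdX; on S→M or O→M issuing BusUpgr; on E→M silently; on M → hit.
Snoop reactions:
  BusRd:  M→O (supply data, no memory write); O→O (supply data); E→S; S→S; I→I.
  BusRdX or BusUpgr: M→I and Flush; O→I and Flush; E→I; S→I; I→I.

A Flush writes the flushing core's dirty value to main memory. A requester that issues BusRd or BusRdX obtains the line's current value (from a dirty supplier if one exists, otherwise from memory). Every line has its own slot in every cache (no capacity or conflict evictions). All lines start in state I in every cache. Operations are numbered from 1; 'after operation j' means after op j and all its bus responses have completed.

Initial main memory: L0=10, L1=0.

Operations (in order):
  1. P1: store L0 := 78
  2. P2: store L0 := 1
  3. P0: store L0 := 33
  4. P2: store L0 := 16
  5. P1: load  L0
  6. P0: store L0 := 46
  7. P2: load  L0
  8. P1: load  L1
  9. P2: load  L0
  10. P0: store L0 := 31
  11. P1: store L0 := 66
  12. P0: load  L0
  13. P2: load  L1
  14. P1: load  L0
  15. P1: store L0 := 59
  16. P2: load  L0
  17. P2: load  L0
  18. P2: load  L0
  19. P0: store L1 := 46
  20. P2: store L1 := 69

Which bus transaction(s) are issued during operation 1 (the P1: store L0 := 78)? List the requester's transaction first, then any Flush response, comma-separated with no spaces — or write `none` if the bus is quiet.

[1] P1: store L0 := 78 | P0:I, P1:M(78), P2:I | bus: BusRdX
[2] P2: store L0 := 1 | P0:I, P1:I, P2:M(1) | bus: BusRdX,Flush
[3] P0: store L0 := 33 | P0:M(33), P1:I, P2:I | bus: BusRdX,Flush
[4] P2: store L0 := 16 | P0:I, P1:I, P2:M(16) | bus: BusRdX,Flush
[5] P1: load  L0 | P0:I, P1:S(16), P2:O(16) | bus: BusRd
[6] P0: store L0 := 46 | P0:M(46), P1:I, P2:I | bus: BusRdX,Flush
[7] P2: load  L0 | P0:O(46), P1:I, P2:S(46) | bus: BusRd
[8] P1: load  L1 | P0:I, P1:E(0), P2:I | bus: BusRd
[9] P2: load  L0 | P0:O(46), P1:I, P2:S(46) | bus: none
[10] P0: store L0 := 31 | P0:M(31), P1:I, P2:I | bus: BusUpgr
[11] P1: store L0 := 66 | P0:I, P1:M(66), P2:I | bus: BusRdX,Flush
[12] P0: load  L0 | P0:S(66), P1:O(66), P2:I | bus: BusRd
[13] P2: load  L1 | P0:I, P1:S(0), P2:S(0) | bus: BusRd
[14] P1: load  L0 | P0:S(66), P1:O(66), P2:I | bus: none
[15] P1: store L0 := 59 | P0:I, P1:M(59), P2:I | bus: BusUpgr
[16] P2: load  L0 | P0:I, P1:O(59), P2:S(59) | bus: BusRd
[17] P2: load  L0 | P0:I, P1:O(59), P2:S(59) | bus: none
[18] P2: load  L0 | P0:I, P1:O(59), P2:S(59) | bus: none
[19] P0: store L1 := 46 | P0:M(46), P1:I, P2:I | bus: BusRdX
[20] P2: store L1 := 69 | P0:I, P1:I, P2:M(69) | bus: BusRdX,Flush

bus = BusRdX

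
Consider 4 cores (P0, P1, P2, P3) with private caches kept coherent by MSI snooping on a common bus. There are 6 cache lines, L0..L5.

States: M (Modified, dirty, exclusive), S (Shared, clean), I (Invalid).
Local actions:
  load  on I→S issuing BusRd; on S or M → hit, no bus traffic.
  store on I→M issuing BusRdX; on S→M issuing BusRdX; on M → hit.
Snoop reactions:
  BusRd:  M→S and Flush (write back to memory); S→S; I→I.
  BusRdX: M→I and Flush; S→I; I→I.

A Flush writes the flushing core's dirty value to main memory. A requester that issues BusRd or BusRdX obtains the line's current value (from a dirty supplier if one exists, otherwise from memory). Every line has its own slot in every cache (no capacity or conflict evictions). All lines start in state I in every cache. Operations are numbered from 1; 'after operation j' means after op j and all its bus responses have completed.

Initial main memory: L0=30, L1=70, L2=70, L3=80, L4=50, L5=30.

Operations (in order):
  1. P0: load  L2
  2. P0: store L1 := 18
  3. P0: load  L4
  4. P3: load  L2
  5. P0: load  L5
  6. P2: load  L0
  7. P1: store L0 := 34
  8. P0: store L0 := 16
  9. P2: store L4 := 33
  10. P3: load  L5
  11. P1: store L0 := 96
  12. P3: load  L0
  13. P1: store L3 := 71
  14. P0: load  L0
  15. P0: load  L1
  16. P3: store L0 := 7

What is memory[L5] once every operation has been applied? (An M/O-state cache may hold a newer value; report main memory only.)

memory[L5] = 30

  op1 P0: load  L2 → S/I/I/I on L2; bus BusRd; mem=70
  op2 P0: store L1 := 18 → M/I/I/I on L1; bus BusRdX; mem=70
  op3 P0: load  L4 → S/I/I/I on L4; bus BusRd; mem=50
  op4 P3: load  L2 → S/I/I/S on L2; bus BusRd; mem=70
  op5 P0: load  L5 → S/I/I/I on L5; bus BusRd; mem=30
  op6 P2: load  L0 → I/I/S/I on L0; bus BusRd; mem=30
  op7 P1: store L0 := 34 → I/M/I/I on L0; bus BusRdX; mem=30
  op8 P0: store L0 := 16 → M/I/I/I on L0; bus BusRdX Flush; mem=34
  op9 P2: store L4 := 33 → I/I/M/I on L4; bus BusRdX; mem=50
  op10 P3: load  L5 → S/I/I/S on L5; bus BusRd; mem=30
  op11 P1: store L0 := 96 → I/M/I/I on L0; bus BusRdX Flush; mem=16
  op12 P3: load  L0 → I/S/I/S on L0; bus BusRd Flush; mem=96
  op13 P1: store L3 := 71 → I/M/I/I on L3; bus BusRdX; mem=80
  op14 P0: load  L0 → S/S/I/S on L0; bus BusRd; mem=96
  op15 P0: load  L1 → M/I/I/I on L1; bus (none); mem=70
  op16 P3: store L0 := 7 → I/I/I/M on L0; bus BusRdX; mem=96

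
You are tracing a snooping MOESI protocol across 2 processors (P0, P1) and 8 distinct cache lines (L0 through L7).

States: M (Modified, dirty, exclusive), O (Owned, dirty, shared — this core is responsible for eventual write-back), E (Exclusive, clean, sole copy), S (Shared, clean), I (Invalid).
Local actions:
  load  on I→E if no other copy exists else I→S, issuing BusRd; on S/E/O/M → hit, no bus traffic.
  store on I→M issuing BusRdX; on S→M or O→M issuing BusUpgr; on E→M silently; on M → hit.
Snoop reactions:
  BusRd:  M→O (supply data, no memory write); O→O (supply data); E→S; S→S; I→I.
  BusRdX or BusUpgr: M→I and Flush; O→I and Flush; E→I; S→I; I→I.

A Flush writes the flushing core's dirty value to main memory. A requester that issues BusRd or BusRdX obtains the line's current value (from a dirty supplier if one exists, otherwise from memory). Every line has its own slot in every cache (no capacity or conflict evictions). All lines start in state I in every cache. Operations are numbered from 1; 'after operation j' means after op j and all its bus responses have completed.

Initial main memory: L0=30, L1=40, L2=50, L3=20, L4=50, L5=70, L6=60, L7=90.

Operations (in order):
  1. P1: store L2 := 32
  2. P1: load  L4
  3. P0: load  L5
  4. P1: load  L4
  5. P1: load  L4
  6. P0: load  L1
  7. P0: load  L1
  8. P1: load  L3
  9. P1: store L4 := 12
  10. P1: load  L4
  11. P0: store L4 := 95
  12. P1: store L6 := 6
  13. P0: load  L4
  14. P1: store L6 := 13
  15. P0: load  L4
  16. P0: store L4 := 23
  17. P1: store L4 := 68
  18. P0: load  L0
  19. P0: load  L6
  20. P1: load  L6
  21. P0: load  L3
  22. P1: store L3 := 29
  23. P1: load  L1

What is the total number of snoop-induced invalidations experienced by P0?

  op1 P1: store L2 := 32 → I/M on L2; bus BusRdX; mem=50
  op2 P1: load  L4 → I/E on L4; bus BusRd; mem=50
  op3 P0: load  L5 → E/I on L5; bus BusRd; mem=70
  op4 P1: load  L4 → I/E on L4; bus (none); mem=50
  op5 P1: load  L4 → I/E on L4; bus (none); mem=50
  op6 P0: load  L1 → E/I on L1; bus BusRd; mem=40
  op7 P0: load  L1 → E/I on L1; bus (none); mem=40
  op8 P1: load  L3 → I/E on L3; bus BusRd; mem=20
  op9 P1: store L4 := 12 → I/M on L4; bus (none); mem=50
  op10 P1: load  L4 → I/M on L4; bus (none); mem=50
  op11 P0: store L4 := 95 → M/I on L4; bus BusRdX Flush; mem=12
  op12 P1: store L6 := 6 → I/M on L6; bus BusRdX; mem=60
  op13 P0: load  L4 → M/I on L4; bus (none); mem=12
  op14 P1: store L6 := 13 → I/M on L6; bus (none); mem=60
  op15 P0: load  L4 → M/I on L4; bus (none); mem=12
  op16 P0: store L4 := 23 → M/I on L4; bus (none); mem=12
  op17 P1: store L4 := 68 → I/M on L4; bus BusRdX Flush; mem=23
  op18 P0: load  L0 → E/I on L0; bus BusRd; mem=30
  op19 P0: load  L6 → S/O on L6; bus BusRd; mem=60
  op20 P1: load  L6 → S/O on L6; bus (none); mem=60
  op21 P0: load  L3 → S/S on L3; bus BusRd; mem=20
  op22 P1: store L3 := 29 → I/M on L3; bus BusUpgr; mem=20
  op23 P1: load  L1 → S/S on L1; bus BusRd; mem=40

invalidations = 2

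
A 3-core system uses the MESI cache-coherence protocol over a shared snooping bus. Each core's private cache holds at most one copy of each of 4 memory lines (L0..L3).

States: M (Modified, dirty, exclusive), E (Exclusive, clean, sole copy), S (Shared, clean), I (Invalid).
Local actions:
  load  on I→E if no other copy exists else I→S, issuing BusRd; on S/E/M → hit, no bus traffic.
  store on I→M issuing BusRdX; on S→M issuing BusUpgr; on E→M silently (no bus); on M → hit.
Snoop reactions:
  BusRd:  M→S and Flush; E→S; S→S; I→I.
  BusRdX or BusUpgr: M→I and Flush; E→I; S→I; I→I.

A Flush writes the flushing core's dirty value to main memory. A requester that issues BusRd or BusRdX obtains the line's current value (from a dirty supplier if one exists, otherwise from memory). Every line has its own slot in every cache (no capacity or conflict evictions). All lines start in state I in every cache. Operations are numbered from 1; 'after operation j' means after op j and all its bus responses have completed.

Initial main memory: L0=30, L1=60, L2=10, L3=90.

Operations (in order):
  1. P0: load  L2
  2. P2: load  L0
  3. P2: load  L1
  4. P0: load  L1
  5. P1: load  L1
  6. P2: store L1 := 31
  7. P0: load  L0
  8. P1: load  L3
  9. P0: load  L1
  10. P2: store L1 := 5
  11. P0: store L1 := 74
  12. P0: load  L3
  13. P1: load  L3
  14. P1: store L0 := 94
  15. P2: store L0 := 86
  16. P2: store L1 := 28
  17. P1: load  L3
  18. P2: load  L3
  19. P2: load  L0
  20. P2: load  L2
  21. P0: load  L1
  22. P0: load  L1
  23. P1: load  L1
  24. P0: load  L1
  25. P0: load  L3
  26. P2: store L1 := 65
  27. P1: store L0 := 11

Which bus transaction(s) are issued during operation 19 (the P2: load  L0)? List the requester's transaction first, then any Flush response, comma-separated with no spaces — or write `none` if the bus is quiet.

bus = none

[1] P0: load  L2 | P0:E(10), P1:I, P2:I | bus: BusRd
[2] P2: load  L0 | P0:I, P1:I, P2:E(30) | bus: BusRd
[3] P2: load  L1 | P0:I, P1:I, P2:E(60) | bus: BusRd
[4] P0: load  L1 | P0:S(60), P1:I, P2:S(60) | bus: BusRd
[5] P1: load  L1 | P0:S(60), P1:S(60), P2:S(60) | bus: BusRd
[6] P2: store L1 := 31 | P0:I, P1:I, P2:M(31) | bus: BusUpgr
[7] P0: load  L0 | P0:S(30), P1:I, P2:S(30) | bus: BusRd
[8] P1: load  L3 | P0:I, P1:E(90), P2:I | bus: BusRd
[9] P0: load  L1 | P0:S(31), P1:I, P2:S(31) | bus: BusRd,Flush
[10] P2: store L1 := 5 | P0:I, P1:I, P2:M(5) | bus: BusUpgr
[11] P0: store L1 := 74 | P0:M(74), P1:I, P2:I | bus: BusRdX,Flush
[12] P0: load  L3 | P0:S(90), P1:S(90), P2:I | bus: BusRd
[13] P1: load  L3 | P0:S(90), P1:S(90), P2:I | bus: none
[14] P1: store L0 := 94 | P0:I, P1:M(94), P2:I | bus: BusRdX
[15] P2: store L0 := 86 | P0:I, P1:I, P2:M(86) | bus: BusRdX,Flush
[16] P2: store L1 := 28 | P0:I, P1:I, P2:M(28) | bus: BusRdX,Flush
[17] P1: load  L3 | P0:S(90), P1:S(90), P2:I | bus: none
[18] P2: load  L3 | P0:S(90), P1:S(90), P2:S(90) | bus: BusRd
[19] P2: load  L0 | P0:I, P1:I, P2:M(86) | bus: none
[20] P2: load  L2 | P0:S(10), P1:I, P2:S(10) | bus: BusRd
[21] P0: load  L1 | P0:S(28), P1:I, P2:S(28) | bus: BusRd,Flush
[22] P0: load  L1 | P0:S(28), P1:I, P2:S(28) | bus: none
[23] P1: load  L1 | P0:S(28), P1:S(28), P2:S(28) | bus: BusRd
[24] P0: load  L1 | P0:S(28), P1:S(28), P2:S(28) | bus: none
[25] P0: load  L3 | P0:S(90), P1:S(90), P2:S(90) | bus: none
[26] P2: store L1 := 65 | P0:I, P1:I, P2:M(65) | bus: BusUpgr
[27] P1: store L0 := 11 | P0:I, P1:M(11), P2:I | bus: BusRdX,Flush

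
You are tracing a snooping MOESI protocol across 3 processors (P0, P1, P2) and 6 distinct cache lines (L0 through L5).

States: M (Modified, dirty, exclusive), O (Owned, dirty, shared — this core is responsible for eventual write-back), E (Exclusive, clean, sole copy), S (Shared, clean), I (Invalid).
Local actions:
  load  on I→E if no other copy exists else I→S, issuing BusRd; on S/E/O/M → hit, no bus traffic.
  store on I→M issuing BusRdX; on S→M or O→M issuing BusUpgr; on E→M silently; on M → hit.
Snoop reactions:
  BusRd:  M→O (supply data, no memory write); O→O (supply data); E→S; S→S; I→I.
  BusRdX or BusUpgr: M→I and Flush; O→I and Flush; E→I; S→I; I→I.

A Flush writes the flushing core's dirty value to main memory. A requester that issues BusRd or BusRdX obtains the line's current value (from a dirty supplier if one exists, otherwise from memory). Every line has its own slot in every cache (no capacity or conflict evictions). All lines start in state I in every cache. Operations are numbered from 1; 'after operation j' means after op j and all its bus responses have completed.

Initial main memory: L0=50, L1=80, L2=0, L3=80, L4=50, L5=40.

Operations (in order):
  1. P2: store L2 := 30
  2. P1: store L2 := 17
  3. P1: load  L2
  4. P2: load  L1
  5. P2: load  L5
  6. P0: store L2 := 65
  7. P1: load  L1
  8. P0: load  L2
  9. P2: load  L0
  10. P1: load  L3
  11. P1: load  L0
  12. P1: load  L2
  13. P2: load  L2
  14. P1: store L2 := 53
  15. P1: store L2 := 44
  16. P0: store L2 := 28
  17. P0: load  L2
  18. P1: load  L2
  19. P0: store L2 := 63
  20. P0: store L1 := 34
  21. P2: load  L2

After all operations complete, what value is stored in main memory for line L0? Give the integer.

memory[L0] = 50

[1] P2: store L2 := 30 | P0:I, P1:I, P2:M(30) | bus: BusRdX
[2] P1: store L2 := 17 | P0:I, P1:M(17), P2:I | bus: BusRdX,Flush
[3] P1: load  L2 | P0:I, P1:M(17), P2:I | bus: none
[4] P2: load  L1 | P0:I, P1:I, P2:E(80) | bus: BusRd
[5] P2: load  L5 | P0:I, P1:I, P2:E(40) | bus: BusRd
[6] P0: store L2 := 65 | P0:M(65), P1:I, P2:I | bus: BusRdX,Flush
[7] P1: load  L1 | P0:I, P1:S(80), P2:S(80) | bus: BusRd
[8] P0: load  L2 | P0:M(65), P1:I, P2:I | bus: none
[9] P2: load  L0 | P0:I, P1:I, P2:E(50) | bus: BusRd
[10] P1: load  L3 | P0:I, P1:E(80), P2:I | bus: BusRd
[11] P1: load  L0 | P0:I, P1:S(50), P2:S(50) | bus: BusRd
[12] P1: load  L2 | P0:O(65), P1:S(65), P2:I | bus: BusRd
[13] P2: load  L2 | P0:O(65), P1:S(65), P2:S(65) | bus: BusRd
[14] P1: store L2 := 53 | P0:I, P1:M(53), P2:I | bus: BusUpgr,Flush
[15] P1: store L2 := 44 | P0:I, P1:M(44), P2:I | bus: none
[16] P0: store L2 := 28 | P0:M(28), P1:I, P2:I | bus: BusRdX,Flush
[17] P0: load  L2 | P0:M(28), P1:I, P2:I | bus: none
[18] P1: load  L2 | P0:O(28), P1:S(28), P2:I | bus: BusRd
[19] P0: store L2 := 63 | P0:M(63), P1:I, P2:I | bus: BusUpgr
[20] P0: store L1 := 34 | P0:M(34), P1:I, P2:I | bus: BusRdX
[21] P2: load  L2 | P0:O(63), P1:I, P2:S(63) | bus: BusRd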